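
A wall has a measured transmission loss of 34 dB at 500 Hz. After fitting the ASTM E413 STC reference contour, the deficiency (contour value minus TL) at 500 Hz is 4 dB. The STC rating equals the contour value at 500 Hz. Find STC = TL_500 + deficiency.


By ASTM E413, STC = value of the fitted reference contour at 500 Hz.
Contour value at 500 Hz = TL_500 + deficiency = 34 + 4 = 38
STC = 38


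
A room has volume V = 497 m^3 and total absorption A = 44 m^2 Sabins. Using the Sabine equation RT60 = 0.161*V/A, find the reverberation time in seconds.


RT60 = 0.161 * 497 / 44 = 1.8186 s


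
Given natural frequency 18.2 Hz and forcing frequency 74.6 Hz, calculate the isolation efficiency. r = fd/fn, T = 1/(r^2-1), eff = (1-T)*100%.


r = 74.6 / 18.2 = 4.0989
r^2 - 1 = 4.0989^2 - 1 = 15.801
T = 1/15.801 = 0.0632871
Efficiency = (1 - 0.0632871)*100 = 93.671 %


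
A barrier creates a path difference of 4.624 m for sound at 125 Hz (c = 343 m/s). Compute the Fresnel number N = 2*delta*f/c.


N = 2*delta*f/c = 2*delta/lambda, where lambda = c/f
lambda = 343 / 125 = 2.744 m
N = 2 * 4.624 / 2.744 = 3.3703


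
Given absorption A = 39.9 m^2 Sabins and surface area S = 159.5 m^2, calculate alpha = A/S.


Absorption coefficient = absorbed power / incident power
alpha = A / S = 39.9 / 159.5 = 0.25016


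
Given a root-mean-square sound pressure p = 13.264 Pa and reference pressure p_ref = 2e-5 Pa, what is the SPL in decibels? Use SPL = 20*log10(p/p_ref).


p / p_ref = 13.264 / 2e-5 = 663200
SPL = 20 * log10(663200) = 116.43 dB


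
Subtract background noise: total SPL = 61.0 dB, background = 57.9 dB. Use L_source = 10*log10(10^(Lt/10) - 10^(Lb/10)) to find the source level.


10^(61.0/10) = 1.25893e+06
10^(57.9/10) = 616595
Difference = 1.25893e+06 - 616595 = 642335
L_source = 10*log10(642335) = 58.078 dB


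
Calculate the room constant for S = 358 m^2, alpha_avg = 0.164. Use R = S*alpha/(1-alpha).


R = 358 * 0.164 / (1 - 0.164) = 70.23 m^2


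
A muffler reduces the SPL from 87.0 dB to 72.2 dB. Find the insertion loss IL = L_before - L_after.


Insertion loss = SPL without muffler - SPL with muffler
IL = 87.0 - 72.2 = 14.8 dB


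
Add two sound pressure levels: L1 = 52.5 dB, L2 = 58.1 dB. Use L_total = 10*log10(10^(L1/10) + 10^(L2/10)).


10^(52.5/10) = 177828
10^(58.1/10) = 645654
Sum = 177828 + 645654 = 823482
L_total = 10*log10(823482) = 59.157 dB


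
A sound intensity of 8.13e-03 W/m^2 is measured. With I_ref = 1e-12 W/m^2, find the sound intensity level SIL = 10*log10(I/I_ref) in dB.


I / I_ref = 8.13e-03 / 1e-12 = 8.13e+09
SIL = 10 * log10(8.13e+09) = 99.101 dB


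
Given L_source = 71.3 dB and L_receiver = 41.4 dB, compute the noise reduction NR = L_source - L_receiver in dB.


NR = L_source - L_receiver (difference between source and receiving room levels)
NR = 71.3 - 41.4 = 29.9 dB


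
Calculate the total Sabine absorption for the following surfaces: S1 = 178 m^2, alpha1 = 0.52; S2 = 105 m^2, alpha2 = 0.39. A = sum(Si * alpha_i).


178 * 0.52 = 92.56
105 * 0.39 = 40.95
A_total = 92.56 + 40.95 = 133.51 m^2


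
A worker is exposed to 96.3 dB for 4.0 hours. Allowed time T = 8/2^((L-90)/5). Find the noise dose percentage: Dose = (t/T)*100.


T_allowed = 8 / 2^((96.3 - 90)/5) = 3.34035 hr
Dose = 4.0 / 3.34035 * 100 = 119.75 %


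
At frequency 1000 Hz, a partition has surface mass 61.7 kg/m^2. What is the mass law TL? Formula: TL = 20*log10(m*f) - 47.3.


m * f = 61.7 * 1000 = 61700
20*log10(61700) = 95.8057 dB
TL = 95.8057 - 47.3 = 48.506 dB


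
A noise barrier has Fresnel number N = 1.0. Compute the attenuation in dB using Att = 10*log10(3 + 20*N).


3 + 20*N = 3 + 20*1.0 = 23
Att = 10*log10(23) = 13.617 dB


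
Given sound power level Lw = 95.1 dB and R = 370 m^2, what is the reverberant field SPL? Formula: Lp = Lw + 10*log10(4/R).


4/R = 4/370 = 0.0108108
Lp = 95.1 + 10*log10(0.0108108) = 75.439 dB


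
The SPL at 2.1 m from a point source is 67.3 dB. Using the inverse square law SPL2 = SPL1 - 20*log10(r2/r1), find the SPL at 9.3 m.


r2/r1 = 9.3/2.1 = 4.42857
Correction = 20*log10(4.42857) = 12.9253 dB
SPL2 = 67.3 - 12.9253 = 54.375 dB


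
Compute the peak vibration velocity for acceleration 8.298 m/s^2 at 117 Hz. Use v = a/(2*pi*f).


omega = 2*pi*f = 2*pi*117 = 735.133 rad/s
v = a / omega = 8.298 / 735.133 = 0.011288 m/s


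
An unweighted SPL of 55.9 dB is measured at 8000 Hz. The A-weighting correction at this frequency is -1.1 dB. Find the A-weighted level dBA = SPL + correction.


A-weighting table: 8000 Hz -> -1.1 dB correction
SPL_A = SPL + correction = 55.9 + (-1.1) = 54.8 dBA


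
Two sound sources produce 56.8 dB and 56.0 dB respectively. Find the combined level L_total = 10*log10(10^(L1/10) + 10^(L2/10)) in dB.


10^(56.8/10) = 478630
10^(56.0/10) = 398107
Sum = 478630 + 398107 = 876737
L_total = 10*log10(876737) = 59.429 dB


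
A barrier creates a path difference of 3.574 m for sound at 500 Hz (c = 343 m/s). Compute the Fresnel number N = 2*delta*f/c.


N = 2*delta*f/c = 2*delta/lambda, where lambda = c/f
lambda = 343 / 500 = 0.686 m
N = 2 * 3.574 / 0.686 = 10.42


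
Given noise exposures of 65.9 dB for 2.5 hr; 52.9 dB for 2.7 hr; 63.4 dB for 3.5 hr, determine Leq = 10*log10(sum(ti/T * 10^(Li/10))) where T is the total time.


T_total = 2.5 + 2.7 + 3.5 = 8.7 hr
(2.5/8.7) * 10^(65.9/10) = 1.11795e+06
(2.7/8.7) * 10^(52.9/10) = 60512.4
(3.5/8.7) * 10^(63.4/10) = 880134
Sum = 1.11795e+06 + 60512.4 + 880134 = 2.0586e+06
Leq = 10*log10(2.0586e+06) = 63.136 dB


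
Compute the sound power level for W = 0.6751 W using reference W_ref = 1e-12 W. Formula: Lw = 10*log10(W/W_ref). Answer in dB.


W / W_ref = 0.6751 / 1e-12 = 6.751e+11
Lw = 10 * log10(6.751e+11) = 118.29 dB


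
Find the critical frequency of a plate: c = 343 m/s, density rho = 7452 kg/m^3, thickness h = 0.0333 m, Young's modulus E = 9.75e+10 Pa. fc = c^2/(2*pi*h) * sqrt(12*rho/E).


12*rho/E = 12*7452/9.75e+10 = 9.17169e-07
sqrt(12*rho/E) = sqrt(9.17169e-07) = 0.000957689
c^2/(2*pi*h) = 343^2/(2*pi*0.0333) = 562295
fc = 562295 * 0.000957689 = 538.5 Hz


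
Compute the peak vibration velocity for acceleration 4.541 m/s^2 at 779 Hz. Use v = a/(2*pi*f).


omega = 2*pi*f = 2*pi*779 = 4894.6 rad/s
v = a / omega = 4.541 / 4894.6 = 0.00092776 m/s


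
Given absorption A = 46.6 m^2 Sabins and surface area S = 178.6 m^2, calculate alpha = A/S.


Absorption coefficient = absorbed power / incident power
alpha = A / S = 46.6 / 178.6 = 0.26092


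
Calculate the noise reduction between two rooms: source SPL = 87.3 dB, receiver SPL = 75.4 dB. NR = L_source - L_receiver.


NR = L_source - L_receiver (difference between source and receiving room levels)
NR = 87.3 - 75.4 = 11.9 dB


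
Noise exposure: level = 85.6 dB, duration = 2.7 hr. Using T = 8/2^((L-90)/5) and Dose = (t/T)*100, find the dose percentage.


T_allowed = 8 / 2^((85.6 - 90)/5) = 14.723 hr
Dose = 2.7 / 14.723 * 100 = 18.339 %


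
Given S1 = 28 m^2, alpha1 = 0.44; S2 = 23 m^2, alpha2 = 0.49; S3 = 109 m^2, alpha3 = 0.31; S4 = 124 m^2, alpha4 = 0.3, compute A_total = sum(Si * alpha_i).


28 * 0.44 = 12.32
23 * 0.49 = 11.27
109 * 0.31 = 33.79
124 * 0.3 = 37.2
A_total = 12.32 + 11.27 + 33.79 + 37.2 = 94.58 m^2


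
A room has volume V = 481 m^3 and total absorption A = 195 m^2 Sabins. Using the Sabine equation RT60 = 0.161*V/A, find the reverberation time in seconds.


RT60 = 0.161 * 481 / 195 = 0.39713 s


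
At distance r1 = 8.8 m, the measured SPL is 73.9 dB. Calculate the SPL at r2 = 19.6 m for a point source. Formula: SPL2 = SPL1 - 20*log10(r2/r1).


r2/r1 = 19.6/8.8 = 2.22727
Correction = 20*log10(2.22727) = 6.95546 dB
SPL2 = 73.9 - 6.95546 = 66.945 dB


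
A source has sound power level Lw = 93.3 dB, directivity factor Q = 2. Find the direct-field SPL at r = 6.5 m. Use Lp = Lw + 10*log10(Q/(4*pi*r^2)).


4*pi*r^2 = 4*pi*6.5^2 = 530.929 m^2
Q / (4*pi*r^2) = 2 / 530.929 = 0.00376698
Lp = 93.3 + 10*log10(0.00376698) = 69.06 dB


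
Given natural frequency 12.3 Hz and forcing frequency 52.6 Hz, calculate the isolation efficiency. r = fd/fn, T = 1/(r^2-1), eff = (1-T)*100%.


r = 52.6 / 12.3 = 4.27642
r^2 - 1 = 4.27642^2 - 1 = 17.2878
T = 1/17.2878 = 0.0578443
Efficiency = (1 - 0.0578443)*100 = 94.216 %


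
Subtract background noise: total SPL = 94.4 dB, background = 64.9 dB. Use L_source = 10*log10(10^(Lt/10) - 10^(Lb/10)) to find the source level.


10^(94.4/10) = 2.75423e+09
10^(64.9/10) = 3.0903e+06
Difference = 2.75423e+09 - 3.0903e+06 = 2.75114e+09
L_source = 10*log10(2.75114e+09) = 94.395 dB


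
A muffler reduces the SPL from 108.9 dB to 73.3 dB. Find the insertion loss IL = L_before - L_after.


Insertion loss = SPL without muffler - SPL with muffler
IL = 108.9 - 73.3 = 35.6 dB


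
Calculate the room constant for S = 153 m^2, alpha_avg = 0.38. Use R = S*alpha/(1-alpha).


R = 153 * 0.38 / (1 - 0.38) = 93.774 m^2


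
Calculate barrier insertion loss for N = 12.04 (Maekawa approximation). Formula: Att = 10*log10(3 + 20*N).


3 + 20*N = 3 + 20*12.04 = 243.8
Att = 10*log10(243.8) = 23.87 dB


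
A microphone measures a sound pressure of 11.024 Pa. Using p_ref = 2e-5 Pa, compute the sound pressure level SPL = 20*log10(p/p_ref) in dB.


p / p_ref = 11.024 / 2e-5 = 551200
SPL = 20 * log10(551200) = 114.83 dB


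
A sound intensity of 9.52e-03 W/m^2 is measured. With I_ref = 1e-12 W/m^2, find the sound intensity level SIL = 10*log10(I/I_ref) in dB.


I / I_ref = 9.52e-03 / 1e-12 = 9.52e+09
SIL = 10 * log10(9.52e+09) = 99.786 dB


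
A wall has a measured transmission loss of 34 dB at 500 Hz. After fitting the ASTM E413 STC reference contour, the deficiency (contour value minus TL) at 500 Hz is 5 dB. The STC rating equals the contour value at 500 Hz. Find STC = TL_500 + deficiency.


By ASTM E413, STC = value of the fitted reference contour at 500 Hz.
Contour value at 500 Hz = TL_500 + deficiency = 34 + 5 = 39
STC = 39


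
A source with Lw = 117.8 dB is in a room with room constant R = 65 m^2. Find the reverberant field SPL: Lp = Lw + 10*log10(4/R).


4/R = 4/65 = 0.0615385
Lp = 117.8 + 10*log10(0.0615385) = 105.69 dB


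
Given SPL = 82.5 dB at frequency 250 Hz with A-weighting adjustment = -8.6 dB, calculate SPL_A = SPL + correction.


A-weighting table: 250 Hz -> -8.6 dB correction
SPL_A = SPL + correction = 82.5 + (-8.6) = 73.9 dBA


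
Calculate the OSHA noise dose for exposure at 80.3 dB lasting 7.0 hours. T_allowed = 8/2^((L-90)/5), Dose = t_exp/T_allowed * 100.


T_allowed = 8 / 2^((80.3 - 90)/5) = 30.6965 hr
Dose = 7.0 / 30.6965 * 100 = 22.804 %


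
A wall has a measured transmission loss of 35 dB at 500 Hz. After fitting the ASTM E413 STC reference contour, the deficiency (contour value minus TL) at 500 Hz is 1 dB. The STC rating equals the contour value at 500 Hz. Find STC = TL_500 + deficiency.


By ASTM E413, STC = value of the fitted reference contour at 500 Hz.
Contour value at 500 Hz = TL_500 + deficiency = 35 + 1 = 36
STC = 36


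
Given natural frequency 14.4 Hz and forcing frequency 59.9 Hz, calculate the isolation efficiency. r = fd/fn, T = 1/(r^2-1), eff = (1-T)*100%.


r = 59.9 / 14.4 = 4.15972
r^2 - 1 = 4.15972^2 - 1 = 16.3033
T = 1/16.3033 = 0.0613373
Efficiency = (1 - 0.0613373)*100 = 93.866 %


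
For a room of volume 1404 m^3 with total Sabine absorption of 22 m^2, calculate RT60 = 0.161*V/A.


RT60 = 0.161 * 1404 / 22 = 10.275 s


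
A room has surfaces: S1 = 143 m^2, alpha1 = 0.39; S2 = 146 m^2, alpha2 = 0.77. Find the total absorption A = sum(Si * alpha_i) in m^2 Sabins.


143 * 0.39 = 55.77
146 * 0.77 = 112.42
A_total = 55.77 + 112.42 = 168.19 m^2


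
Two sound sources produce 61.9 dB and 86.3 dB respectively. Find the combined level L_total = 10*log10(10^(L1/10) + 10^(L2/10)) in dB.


10^(61.9/10) = 1.54882e+06
10^(86.3/10) = 4.2658e+08
Sum = 1.54882e+06 + 4.2658e+08 = 4.28129e+08
L_total = 10*log10(4.28129e+08) = 86.316 dB


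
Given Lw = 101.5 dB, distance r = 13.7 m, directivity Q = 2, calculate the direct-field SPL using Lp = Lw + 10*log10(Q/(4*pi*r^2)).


4*pi*r^2 = 4*pi*13.7^2 = 2358.58 m^2
Q / (4*pi*r^2) = 2 / 2358.58 = 0.000847968
Lp = 101.5 + 10*log10(0.000847968) = 70.784 dB


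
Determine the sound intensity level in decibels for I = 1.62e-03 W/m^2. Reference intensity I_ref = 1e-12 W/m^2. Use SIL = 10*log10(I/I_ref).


I / I_ref = 1.62e-03 / 1e-12 = 1.62e+09
SIL = 10 * log10(1.62e+09) = 92.095 dB


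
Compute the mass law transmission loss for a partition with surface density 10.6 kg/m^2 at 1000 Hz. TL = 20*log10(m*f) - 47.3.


m * f = 10.6 * 1000 = 10600
20*log10(10600) = 80.5061 dB
TL = 80.5061 - 47.3 = 33.206 dB


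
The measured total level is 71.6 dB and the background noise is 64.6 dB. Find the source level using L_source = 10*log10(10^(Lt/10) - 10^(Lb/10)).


10^(71.6/10) = 1.44544e+07
10^(64.6/10) = 2.88403e+06
Difference = 1.44544e+07 - 2.88403e+06 = 1.15704e+07
L_source = 10*log10(1.15704e+07) = 70.633 dB


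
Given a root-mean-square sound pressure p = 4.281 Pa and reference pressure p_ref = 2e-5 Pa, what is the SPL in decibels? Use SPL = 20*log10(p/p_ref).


p / p_ref = 4.281 / 2e-5 = 214050
SPL = 20 * log10(214050) = 106.61 dB


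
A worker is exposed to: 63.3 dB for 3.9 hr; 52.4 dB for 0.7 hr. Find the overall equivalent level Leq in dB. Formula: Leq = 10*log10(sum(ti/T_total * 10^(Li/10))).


T_total = 3.9 + 0.7 = 4.6 hr
(3.9/4.6) * 10^(63.3/10) = 1.81262e+06
(0.7/4.6) * 10^(52.4/10) = 26444.8
Sum = 1.81262e+06 + 26444.8 = 1.83906e+06
Leq = 10*log10(1.83906e+06) = 62.646 dB


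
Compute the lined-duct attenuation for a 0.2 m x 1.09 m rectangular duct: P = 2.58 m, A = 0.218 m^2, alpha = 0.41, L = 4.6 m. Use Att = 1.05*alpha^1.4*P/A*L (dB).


alpha^1.4 = 0.41^1.4 = 0.28701
Attenuation rate = 1.05 * alpha^1.4 * P / A
= 1.05 * 0.28701 * 2.58 / 0.218 = 3.56656 dB/m
Total Att = 3.56656 * 4.6 = 16.406 dB


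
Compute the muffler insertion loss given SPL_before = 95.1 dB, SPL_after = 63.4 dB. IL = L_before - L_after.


Insertion loss = SPL without muffler - SPL with muffler
IL = 95.1 - 63.4 = 31.7 dB


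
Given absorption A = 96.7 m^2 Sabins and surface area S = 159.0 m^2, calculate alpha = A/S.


Absorption coefficient = absorbed power / incident power
alpha = A / S = 96.7 / 159.0 = 0.60818


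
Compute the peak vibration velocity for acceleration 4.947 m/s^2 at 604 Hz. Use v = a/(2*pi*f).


omega = 2*pi*f = 2*pi*604 = 3795.04 rad/s
v = a / omega = 4.947 / 3795.04 = 0.0013035 m/s


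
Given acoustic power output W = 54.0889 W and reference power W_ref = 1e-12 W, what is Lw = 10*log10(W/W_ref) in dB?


W / W_ref = 54.0889 / 1e-12 = 5.40889e+13
Lw = 10 * log10(5.40889e+13) = 137.33 dB


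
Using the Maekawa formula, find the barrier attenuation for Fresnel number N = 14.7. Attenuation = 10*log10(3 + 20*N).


3 + 20*N = 3 + 20*14.7 = 297
Att = 10*log10(297) = 24.728 dB


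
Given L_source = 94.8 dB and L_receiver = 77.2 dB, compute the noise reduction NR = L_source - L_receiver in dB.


NR = L_source - L_receiver (difference between source and receiving room levels)
NR = 94.8 - 77.2 = 17.6 dB


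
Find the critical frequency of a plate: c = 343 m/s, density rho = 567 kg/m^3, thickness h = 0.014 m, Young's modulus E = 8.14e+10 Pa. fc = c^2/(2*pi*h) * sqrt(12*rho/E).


12*rho/E = 12*567/8.14e+10 = 8.35872e-08
sqrt(12*rho/E) = sqrt(8.35872e-08) = 0.000289115
c^2/(2*pi*h) = 343^2/(2*pi*0.014) = 1.33746e+06
fc = 1.33746e+06 * 0.000289115 = 386.68 Hz


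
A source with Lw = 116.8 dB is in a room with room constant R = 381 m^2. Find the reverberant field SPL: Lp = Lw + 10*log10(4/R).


4/R = 4/381 = 0.0104987
Lp = 116.8 + 10*log10(0.0104987) = 97.011 dB


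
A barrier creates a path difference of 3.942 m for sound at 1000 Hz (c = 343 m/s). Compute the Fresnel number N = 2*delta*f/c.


N = 2*delta*f/c = 2*delta/lambda, where lambda = c/f
lambda = 343 / 1000 = 0.343 m
N = 2 * 3.942 / 0.343 = 22.985


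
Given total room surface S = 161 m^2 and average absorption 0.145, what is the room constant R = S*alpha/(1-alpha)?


R = 161 * 0.145 / (1 - 0.145) = 27.304 m^2


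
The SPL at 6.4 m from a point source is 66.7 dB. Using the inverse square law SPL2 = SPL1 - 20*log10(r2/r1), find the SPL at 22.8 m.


r2/r1 = 22.8/6.4 = 3.5625
Correction = 20*log10(3.5625) = 11.0351 dB
SPL2 = 66.7 - 11.0351 = 55.665 dB


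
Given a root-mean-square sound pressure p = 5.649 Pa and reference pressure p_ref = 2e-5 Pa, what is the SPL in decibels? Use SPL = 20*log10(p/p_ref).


p / p_ref = 5.649 / 2e-5 = 282450
SPL = 20 * log10(282450) = 109.02 dB


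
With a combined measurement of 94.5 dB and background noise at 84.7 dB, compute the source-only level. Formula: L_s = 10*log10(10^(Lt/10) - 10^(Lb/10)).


10^(94.5/10) = 2.81838e+09
10^(84.7/10) = 2.95121e+08
Difference = 2.81838e+09 - 2.95121e+08 = 2.52326e+09
L_source = 10*log10(2.52326e+09) = 94.02 dB


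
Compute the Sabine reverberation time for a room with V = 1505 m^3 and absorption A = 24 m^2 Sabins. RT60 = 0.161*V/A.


RT60 = 0.161 * 1505 / 24 = 10.096 s


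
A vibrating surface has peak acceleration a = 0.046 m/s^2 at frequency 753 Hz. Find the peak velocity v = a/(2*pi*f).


omega = 2*pi*f = 2*pi*753 = 4731.24 rad/s
v = a / omega = 0.046 / 4731.24 = 9.7226e-06 m/s


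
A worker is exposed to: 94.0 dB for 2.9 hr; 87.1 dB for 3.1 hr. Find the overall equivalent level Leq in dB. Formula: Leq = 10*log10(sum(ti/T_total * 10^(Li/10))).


T_total = 2.9 + 3.1 = 6.0 hr
(2.9/6.0) * 10^(94.0/10) = 1.21408e+09
(3.1/6.0) * 10^(87.1/10) = 2.64978e+08
Sum = 1.21408e+09 + 2.64978e+08 = 1.47906e+09
Leq = 10*log10(1.47906e+09) = 91.7 dB


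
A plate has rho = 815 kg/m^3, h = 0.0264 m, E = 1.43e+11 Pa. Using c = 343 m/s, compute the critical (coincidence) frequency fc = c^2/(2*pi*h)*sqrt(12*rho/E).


12*rho/E = 12*815/1.43e+11 = 6.83916e-08
sqrt(12*rho/E) = sqrt(6.83916e-08) = 0.000261518
c^2/(2*pi*h) = 343^2/(2*pi*0.0264) = 709258
fc = 709258 * 0.000261518 = 185.48 Hz


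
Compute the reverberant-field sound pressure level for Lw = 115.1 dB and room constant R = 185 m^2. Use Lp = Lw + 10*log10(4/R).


4/R = 4/185 = 0.0216216
Lp = 115.1 + 10*log10(0.0216216) = 98.449 dB


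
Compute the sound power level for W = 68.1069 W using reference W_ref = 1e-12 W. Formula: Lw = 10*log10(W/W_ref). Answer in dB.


W / W_ref = 68.1069 / 1e-12 = 6.81069e+13
Lw = 10 * log10(6.81069e+13) = 138.33 dB


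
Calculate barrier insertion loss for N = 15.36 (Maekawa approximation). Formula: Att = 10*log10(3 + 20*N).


3 + 20*N = 3 + 20*15.36 = 310.2
Att = 10*log10(310.2) = 24.916 dB


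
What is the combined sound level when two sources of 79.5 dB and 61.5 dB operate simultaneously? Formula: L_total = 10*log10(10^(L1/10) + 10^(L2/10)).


10^(79.5/10) = 8.91251e+07
10^(61.5/10) = 1.41254e+06
Sum = 8.91251e+07 + 1.41254e+06 = 9.05376e+07
L_total = 10*log10(9.05376e+07) = 79.568 dB


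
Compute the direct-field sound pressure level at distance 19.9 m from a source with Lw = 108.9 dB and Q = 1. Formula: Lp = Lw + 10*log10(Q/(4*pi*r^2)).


4*pi*r^2 = 4*pi*19.9^2 = 4976.41 m^2
Q / (4*pi*r^2) = 1 / 4976.41 = 0.000200948
Lp = 108.9 + 10*log10(0.000200948) = 71.931 dB


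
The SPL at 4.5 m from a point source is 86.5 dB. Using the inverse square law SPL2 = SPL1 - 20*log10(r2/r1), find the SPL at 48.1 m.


r2/r1 = 48.1/4.5 = 10.6889
Correction = 20*log10(10.6889) = 20.5787 dB
SPL2 = 86.5 - 20.5787 = 65.921 dB


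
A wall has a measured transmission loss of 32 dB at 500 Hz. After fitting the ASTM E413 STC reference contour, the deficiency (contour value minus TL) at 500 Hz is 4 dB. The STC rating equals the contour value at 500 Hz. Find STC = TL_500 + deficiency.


By ASTM E413, STC = value of the fitted reference contour at 500 Hz.
Contour value at 500 Hz = TL_500 + deficiency = 32 + 4 = 36
STC = 36


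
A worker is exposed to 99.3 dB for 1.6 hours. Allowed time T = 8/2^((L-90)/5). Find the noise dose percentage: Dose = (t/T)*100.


T_allowed = 8 / 2^((99.3 - 90)/5) = 2.20381 hr
Dose = 1.6 / 2.20381 * 100 = 72.602 %


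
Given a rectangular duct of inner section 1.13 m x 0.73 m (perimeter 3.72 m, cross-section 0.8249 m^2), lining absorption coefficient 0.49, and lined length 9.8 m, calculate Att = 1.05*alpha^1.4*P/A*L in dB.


alpha^1.4 = 0.49^1.4 = 0.368362
Attenuation rate = 1.05 * alpha^1.4 * P / A
= 1.05 * 0.368362 * 3.72 / 0.8249 = 1.74424 dB/m
Total Att = 1.74424 * 9.8 = 17.094 dB


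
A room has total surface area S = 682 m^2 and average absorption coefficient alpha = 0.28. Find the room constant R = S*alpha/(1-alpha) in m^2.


R = 682 * 0.28 / (1 - 0.28) = 265.22 m^2


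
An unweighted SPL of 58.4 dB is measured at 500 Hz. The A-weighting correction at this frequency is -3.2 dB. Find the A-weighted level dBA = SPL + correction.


A-weighting table: 500 Hz -> -3.2 dB correction
SPL_A = SPL + correction = 58.4 + (-3.2) = 55.2 dBA


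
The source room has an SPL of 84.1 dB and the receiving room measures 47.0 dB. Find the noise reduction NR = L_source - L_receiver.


NR = L_source - L_receiver (difference between source and receiving room levels)
NR = 84.1 - 47.0 = 37.1 dB


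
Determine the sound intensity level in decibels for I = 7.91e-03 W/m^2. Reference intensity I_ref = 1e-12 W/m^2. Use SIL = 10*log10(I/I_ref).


I / I_ref = 7.91e-03 / 1e-12 = 7.91e+09
SIL = 10 * log10(7.91e+09) = 98.982 dB


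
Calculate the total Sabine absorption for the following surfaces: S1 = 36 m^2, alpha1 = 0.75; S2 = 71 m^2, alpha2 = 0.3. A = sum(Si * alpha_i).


36 * 0.75 = 27
71 * 0.3 = 21.3
A_total = 27 + 21.3 = 48.3 m^2


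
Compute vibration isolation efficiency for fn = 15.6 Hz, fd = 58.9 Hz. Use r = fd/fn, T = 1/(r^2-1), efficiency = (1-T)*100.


r = 58.9 / 15.6 = 3.77564
r^2 - 1 = 3.77564^2 - 1 = 13.2555
T = 1/13.2555 = 0.0754404
Efficiency = (1 - 0.0754404)*100 = 92.456 %


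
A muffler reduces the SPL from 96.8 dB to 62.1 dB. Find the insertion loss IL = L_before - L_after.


Insertion loss = SPL without muffler - SPL with muffler
IL = 96.8 - 62.1 = 34.7 dB


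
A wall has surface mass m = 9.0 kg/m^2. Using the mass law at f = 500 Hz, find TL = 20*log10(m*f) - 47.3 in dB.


m * f = 9.0 * 500 = 4500
20*log10(4500) = 73.0643 dB
TL = 73.0643 - 47.3 = 25.764 dB


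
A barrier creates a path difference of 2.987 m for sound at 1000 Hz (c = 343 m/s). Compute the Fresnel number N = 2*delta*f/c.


N = 2*delta*f/c = 2*delta/lambda, where lambda = c/f
lambda = 343 / 1000 = 0.343 m
N = 2 * 2.987 / 0.343 = 17.417


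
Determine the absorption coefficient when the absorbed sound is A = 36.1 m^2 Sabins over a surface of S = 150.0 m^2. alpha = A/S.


Absorption coefficient = absorbed power / incident power
alpha = A / S = 36.1 / 150.0 = 0.24067


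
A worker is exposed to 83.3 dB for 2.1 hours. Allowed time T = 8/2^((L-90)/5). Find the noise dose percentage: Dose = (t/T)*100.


T_allowed = 8 / 2^((83.3 - 90)/5) = 20.2521 hr
Dose = 2.1 / 20.2521 * 100 = 10.369 %


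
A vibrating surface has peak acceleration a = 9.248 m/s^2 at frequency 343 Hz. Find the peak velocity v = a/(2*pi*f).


omega = 2*pi*f = 2*pi*343 = 2155.13 rad/s
v = a / omega = 9.248 / 2155.13 = 0.0042912 m/s


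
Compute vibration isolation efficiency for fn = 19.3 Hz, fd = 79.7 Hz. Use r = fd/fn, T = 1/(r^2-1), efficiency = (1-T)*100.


r = 79.7 / 19.3 = 4.12953
r^2 - 1 = 4.12953^2 - 1 = 16.053
T = 1/16.053 = 0.0622937
Efficiency = (1 - 0.0622937)*100 = 93.771 %


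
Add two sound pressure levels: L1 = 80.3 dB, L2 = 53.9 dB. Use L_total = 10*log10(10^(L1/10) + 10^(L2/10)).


10^(80.3/10) = 1.07152e+08
10^(53.9/10) = 245471
Sum = 1.07152e+08 + 245471 = 1.07397e+08
L_total = 10*log10(1.07397e+08) = 80.31 dB


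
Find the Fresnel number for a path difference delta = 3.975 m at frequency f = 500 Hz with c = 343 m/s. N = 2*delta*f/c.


N = 2*delta*f/c = 2*delta/lambda, where lambda = c/f
lambda = 343 / 500 = 0.686 m
N = 2 * 3.975 / 0.686 = 11.589


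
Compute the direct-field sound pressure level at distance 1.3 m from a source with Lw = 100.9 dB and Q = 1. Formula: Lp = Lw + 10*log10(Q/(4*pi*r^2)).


4*pi*r^2 = 4*pi*1.3^2 = 21.2372 m^2
Q / (4*pi*r^2) = 1 / 21.2372 = 0.0470872
Lp = 100.9 + 10*log10(0.0470872) = 87.629 dB


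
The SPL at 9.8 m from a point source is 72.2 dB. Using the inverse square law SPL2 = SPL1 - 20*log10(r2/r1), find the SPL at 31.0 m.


r2/r1 = 31.0/9.8 = 3.16327
Correction = 20*log10(3.16327) = 10.0027 dB
SPL2 = 72.2 - 10.0027 = 62.197 dB


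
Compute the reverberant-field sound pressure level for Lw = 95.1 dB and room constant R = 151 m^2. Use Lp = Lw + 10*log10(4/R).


4/R = 4/151 = 0.0264901
Lp = 95.1 + 10*log10(0.0264901) = 79.331 dB


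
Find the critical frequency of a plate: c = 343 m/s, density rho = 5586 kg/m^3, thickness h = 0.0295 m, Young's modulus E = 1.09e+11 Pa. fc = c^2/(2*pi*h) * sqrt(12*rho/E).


12*rho/E = 12*5586/1.09e+11 = 6.14972e-07
sqrt(12*rho/E) = sqrt(6.14972e-07) = 0.000784202
c^2/(2*pi*h) = 343^2/(2*pi*0.0295) = 634726
fc = 634726 * 0.000784202 = 497.75 Hz


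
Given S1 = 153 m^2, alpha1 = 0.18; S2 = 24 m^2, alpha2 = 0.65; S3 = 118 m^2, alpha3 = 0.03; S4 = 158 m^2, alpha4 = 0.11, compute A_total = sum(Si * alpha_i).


153 * 0.18 = 27.54
24 * 0.65 = 15.6
118 * 0.03 = 3.54
158 * 0.11 = 17.38
A_total = 27.54 + 15.6 + 3.54 + 17.38 = 64.06 m^2


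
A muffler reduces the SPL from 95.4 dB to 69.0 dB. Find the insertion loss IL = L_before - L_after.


Insertion loss = SPL without muffler - SPL with muffler
IL = 95.4 - 69.0 = 26.4 dB


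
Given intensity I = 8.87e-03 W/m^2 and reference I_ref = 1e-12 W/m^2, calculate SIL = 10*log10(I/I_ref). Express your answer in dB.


I / I_ref = 8.87e-03 / 1e-12 = 8.87e+09
SIL = 10 * log10(8.87e+09) = 99.479 dB


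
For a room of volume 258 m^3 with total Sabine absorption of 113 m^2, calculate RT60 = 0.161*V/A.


RT60 = 0.161 * 258 / 113 = 0.36759 s


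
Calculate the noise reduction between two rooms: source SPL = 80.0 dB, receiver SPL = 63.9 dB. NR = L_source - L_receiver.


NR = L_source - L_receiver (difference between source and receiving room levels)
NR = 80.0 - 63.9 = 16.1 dB


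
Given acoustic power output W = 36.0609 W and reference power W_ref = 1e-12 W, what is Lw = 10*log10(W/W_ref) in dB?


W / W_ref = 36.0609 / 1e-12 = 3.60609e+13
Lw = 10 * log10(3.60609e+13) = 135.57 dB


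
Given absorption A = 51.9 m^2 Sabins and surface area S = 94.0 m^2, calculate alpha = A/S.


Absorption coefficient = absorbed power / incident power
alpha = A / S = 51.9 / 94.0 = 0.55213


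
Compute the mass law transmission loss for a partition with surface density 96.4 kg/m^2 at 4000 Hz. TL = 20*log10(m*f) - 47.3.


m * f = 96.4 * 4000 = 385600
20*log10(385600) = 111.723 dB
TL = 111.723 - 47.3 = 64.423 dB


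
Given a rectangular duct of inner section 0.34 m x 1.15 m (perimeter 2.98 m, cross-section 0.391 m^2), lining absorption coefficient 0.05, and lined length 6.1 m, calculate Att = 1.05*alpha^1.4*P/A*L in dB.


alpha^1.4 = 0.05^1.4 = 0.0150854
Attenuation rate = 1.05 * alpha^1.4 * P / A
= 1.05 * 0.0150854 * 2.98 / 0.391 = 0.120722 dB/m
Total Att = 0.120722 * 6.1 = 0.7364 dB


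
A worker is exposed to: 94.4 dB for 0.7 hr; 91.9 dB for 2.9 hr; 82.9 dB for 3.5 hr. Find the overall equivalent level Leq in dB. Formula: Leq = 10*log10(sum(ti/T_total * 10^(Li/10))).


T_total = 0.7 + 2.9 + 3.5 = 7.1 hr
(0.7/7.1) * 10^(94.4/10) = 2.71544e+08
(2.9/7.1) * 10^(91.9/10) = 6.32615e+08
(3.5/7.1) * 10^(82.9/10) = 9.61191e+07
Sum = 2.71544e+08 + 6.32615e+08 + 9.61191e+07 = 1.00028e+09
Leq = 10*log10(1.00028e+09) = 90.001 dB


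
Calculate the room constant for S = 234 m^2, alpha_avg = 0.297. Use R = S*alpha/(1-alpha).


R = 234 * 0.297 / (1 - 0.297) = 98.859 m^2


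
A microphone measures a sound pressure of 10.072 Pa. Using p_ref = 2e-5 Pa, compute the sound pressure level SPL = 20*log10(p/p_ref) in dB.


p / p_ref = 10.072 / 2e-5 = 503600
SPL = 20 * log10(503600) = 114.04 dB


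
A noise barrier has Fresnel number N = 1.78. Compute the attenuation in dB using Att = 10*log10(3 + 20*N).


3 + 20*N = 3 + 20*1.78 = 38.6
Att = 10*log10(38.6) = 15.866 dB


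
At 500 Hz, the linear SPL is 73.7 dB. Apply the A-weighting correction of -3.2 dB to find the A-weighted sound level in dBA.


A-weighting table: 500 Hz -> -3.2 dB correction
SPL_A = SPL + correction = 73.7 + (-3.2) = 70.5 dBA


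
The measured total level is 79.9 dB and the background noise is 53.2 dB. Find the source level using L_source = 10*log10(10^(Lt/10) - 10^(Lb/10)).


10^(79.9/10) = 9.77237e+07
10^(53.2/10) = 208930
Difference = 9.77237e+07 - 208930 = 9.75148e+07
L_source = 10*log10(9.75148e+07) = 79.891 dB


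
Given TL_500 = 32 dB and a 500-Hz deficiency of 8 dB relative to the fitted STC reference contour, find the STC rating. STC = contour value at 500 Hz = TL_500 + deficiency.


By ASTM E413, STC = value of the fitted reference contour at 500 Hz.
Contour value at 500 Hz = TL_500 + deficiency = 32 + 8 = 40
STC = 40


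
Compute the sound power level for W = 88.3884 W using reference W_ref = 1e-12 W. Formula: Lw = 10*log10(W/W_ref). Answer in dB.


W / W_ref = 88.3884 / 1e-12 = 8.83884e+13
Lw = 10 * log10(8.83884e+13) = 139.46 dB


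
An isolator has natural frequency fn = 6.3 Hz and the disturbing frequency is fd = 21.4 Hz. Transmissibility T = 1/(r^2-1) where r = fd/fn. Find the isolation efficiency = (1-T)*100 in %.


r = 21.4 / 6.3 = 3.39683
r^2 - 1 = 3.39683^2 - 1 = 10.5385
T = 1/10.5385 = 0.0948902
Efficiency = (1 - 0.0948902)*100 = 90.511 %


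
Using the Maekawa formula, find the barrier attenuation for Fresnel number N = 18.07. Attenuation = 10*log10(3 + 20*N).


3 + 20*N = 3 + 20*18.07 = 364.4
Att = 10*log10(364.4) = 25.616 dB


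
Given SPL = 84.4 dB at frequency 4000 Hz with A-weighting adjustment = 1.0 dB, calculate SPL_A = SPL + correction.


A-weighting table: 4000 Hz -> 1.0 dB correction
SPL_A = SPL + correction = 84.4 + (1.0) = 85.4 dBA


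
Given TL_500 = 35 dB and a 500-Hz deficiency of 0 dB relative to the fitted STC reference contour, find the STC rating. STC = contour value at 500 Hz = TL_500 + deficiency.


By ASTM E413, STC = value of the fitted reference contour at 500 Hz.
Contour value at 500 Hz = TL_500 + deficiency = 35 + 0 = 35
STC = 35


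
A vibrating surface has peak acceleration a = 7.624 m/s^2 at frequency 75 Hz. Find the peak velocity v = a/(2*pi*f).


omega = 2*pi*f = 2*pi*75 = 471.239 rad/s
v = a / omega = 7.624 / 471.239 = 0.016179 m/s


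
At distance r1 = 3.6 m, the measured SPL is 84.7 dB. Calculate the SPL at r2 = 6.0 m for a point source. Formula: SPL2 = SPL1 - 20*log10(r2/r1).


r2/r1 = 6.0/3.6 = 1.66667
Correction = 20*log10(1.66667) = 4.43699 dB
SPL2 = 84.7 - 4.43699 = 80.263 dB


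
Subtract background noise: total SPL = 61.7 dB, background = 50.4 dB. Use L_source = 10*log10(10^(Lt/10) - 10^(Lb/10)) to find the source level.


10^(61.7/10) = 1.47911e+06
10^(50.4/10) = 109648
Difference = 1.47911e+06 - 109648 = 1.36946e+06
L_source = 10*log10(1.36946e+06) = 61.365 dB


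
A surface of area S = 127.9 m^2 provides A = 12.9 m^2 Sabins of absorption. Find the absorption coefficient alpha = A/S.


Absorption coefficient = absorbed power / incident power
alpha = A / S = 12.9 / 127.9 = 0.10086


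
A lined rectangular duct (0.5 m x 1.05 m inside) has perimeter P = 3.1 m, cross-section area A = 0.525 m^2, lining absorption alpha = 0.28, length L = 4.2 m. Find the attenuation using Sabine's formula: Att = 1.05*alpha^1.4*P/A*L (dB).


alpha^1.4 = 0.28^1.4 = 0.168276
Attenuation rate = 1.05 * alpha^1.4 * P / A
= 1.05 * 0.168276 * 3.1 / 0.525 = 1.04331 dB/m
Total Att = 1.04331 * 4.2 = 4.3819 dB


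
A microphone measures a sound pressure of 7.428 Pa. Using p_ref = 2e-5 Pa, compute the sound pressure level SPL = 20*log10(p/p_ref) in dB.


p / p_ref = 7.428 / 2e-5 = 371400
SPL = 20 * log10(371400) = 111.4 dB


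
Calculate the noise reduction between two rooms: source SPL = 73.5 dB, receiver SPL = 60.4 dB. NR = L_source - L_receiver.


NR = L_source - L_receiver (difference between source and receiving room levels)
NR = 73.5 - 60.4 = 13.1 dB


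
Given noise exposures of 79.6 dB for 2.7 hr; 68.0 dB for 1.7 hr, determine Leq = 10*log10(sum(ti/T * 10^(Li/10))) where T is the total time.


T_total = 2.7 + 1.7 = 4.4 hr
(2.7/4.4) * 10^(79.6/10) = 5.59643e+07
(1.7/4.4) * 10^(68.0/10) = 2.43779e+06
Sum = 5.59643e+07 + 2.43779e+06 = 5.84021e+07
Leq = 10*log10(5.84021e+07) = 77.664 dB


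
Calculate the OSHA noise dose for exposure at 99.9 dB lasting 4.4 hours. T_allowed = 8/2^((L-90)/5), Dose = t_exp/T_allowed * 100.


T_allowed = 8 / 2^((99.9 - 90)/5) = 2.02792 hr
Dose = 4.4 / 2.02792 * 100 = 216.97 %


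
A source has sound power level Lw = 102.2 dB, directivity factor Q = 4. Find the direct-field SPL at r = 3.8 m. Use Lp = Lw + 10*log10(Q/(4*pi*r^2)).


4*pi*r^2 = 4*pi*3.8^2 = 181.458 m^2
Q / (4*pi*r^2) = 4 / 181.458 = 0.0220437
Lp = 102.2 + 10*log10(0.0220437) = 85.633 dB


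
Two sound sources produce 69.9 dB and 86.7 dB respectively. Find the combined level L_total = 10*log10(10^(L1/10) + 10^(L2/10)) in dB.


10^(69.9/10) = 9.77237e+06
10^(86.7/10) = 4.67735e+08
Sum = 9.77237e+06 + 4.67735e+08 = 4.77507e+08
L_total = 10*log10(4.77507e+08) = 86.79 dB


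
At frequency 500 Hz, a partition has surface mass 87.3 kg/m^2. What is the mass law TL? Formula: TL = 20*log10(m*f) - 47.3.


m * f = 87.3 * 500 = 43650
20*log10(43650) = 92.7997 dB
TL = 92.7997 - 47.3 = 45.5 dB


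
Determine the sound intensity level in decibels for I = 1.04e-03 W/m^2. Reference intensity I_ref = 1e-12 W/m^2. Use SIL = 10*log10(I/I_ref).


I / I_ref = 1.04e-03 / 1e-12 = 1.04e+09
SIL = 10 * log10(1.04e+09) = 90.17 dB


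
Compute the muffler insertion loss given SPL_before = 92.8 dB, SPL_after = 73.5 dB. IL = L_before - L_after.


Insertion loss = SPL without muffler - SPL with muffler
IL = 92.8 - 73.5 = 19.3 dB


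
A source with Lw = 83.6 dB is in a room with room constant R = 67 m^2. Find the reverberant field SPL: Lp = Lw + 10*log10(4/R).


4/R = 4/67 = 0.0597015
Lp = 83.6 + 10*log10(0.0597015) = 71.36 dB


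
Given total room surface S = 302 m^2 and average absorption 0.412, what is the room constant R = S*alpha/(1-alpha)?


R = 302 * 0.412 / (1 - 0.412) = 211.61 m^2


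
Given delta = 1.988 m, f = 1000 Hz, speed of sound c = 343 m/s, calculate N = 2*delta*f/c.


N = 2*delta*f/c = 2*delta/lambda, where lambda = c/f
lambda = 343 / 1000 = 0.343 m
N = 2 * 1.988 / 0.343 = 11.592


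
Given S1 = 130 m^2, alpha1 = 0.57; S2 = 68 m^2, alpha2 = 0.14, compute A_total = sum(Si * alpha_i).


130 * 0.57 = 74.1
68 * 0.14 = 9.52
A_total = 74.1 + 9.52 = 83.62 m^2


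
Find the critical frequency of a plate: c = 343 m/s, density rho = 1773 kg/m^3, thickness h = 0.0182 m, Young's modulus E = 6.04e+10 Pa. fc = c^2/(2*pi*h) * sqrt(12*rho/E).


12*rho/E = 12*1773/6.04e+10 = 3.52252e-07
sqrt(12*rho/E) = sqrt(3.52252e-07) = 0.000593508
c^2/(2*pi*h) = 343^2/(2*pi*0.0182) = 1.02881e+06
fc = 1.02881e+06 * 0.000593508 = 610.61 Hz


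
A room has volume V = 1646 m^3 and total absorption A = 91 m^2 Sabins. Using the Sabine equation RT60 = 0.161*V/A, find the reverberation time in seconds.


RT60 = 0.161 * 1646 / 91 = 2.9122 s


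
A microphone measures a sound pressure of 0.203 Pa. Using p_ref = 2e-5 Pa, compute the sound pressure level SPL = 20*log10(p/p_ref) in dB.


p / p_ref = 0.203 / 2e-5 = 10150
SPL = 20 * log10(10150) = 80.129 dB


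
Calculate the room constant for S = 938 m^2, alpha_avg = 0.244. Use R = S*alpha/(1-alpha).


R = 938 * 0.244 / (1 - 0.244) = 302.74 m^2


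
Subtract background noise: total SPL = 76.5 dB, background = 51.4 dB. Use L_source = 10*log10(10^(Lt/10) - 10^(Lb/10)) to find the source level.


10^(76.5/10) = 4.46684e+07
10^(51.4/10) = 138038
Difference = 4.46684e+07 - 138038 = 4.45304e+07
L_source = 10*log10(4.45304e+07) = 76.487 dB


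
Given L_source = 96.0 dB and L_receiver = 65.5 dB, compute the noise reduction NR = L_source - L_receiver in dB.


NR = L_source - L_receiver (difference between source and receiving room levels)
NR = 96.0 - 65.5 = 30.5 dB


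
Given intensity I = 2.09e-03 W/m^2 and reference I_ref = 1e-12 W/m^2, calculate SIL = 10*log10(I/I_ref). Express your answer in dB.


I / I_ref = 2.09e-03 / 1e-12 = 2.09e+09
SIL = 10 * log10(2.09e+09) = 93.201 dB


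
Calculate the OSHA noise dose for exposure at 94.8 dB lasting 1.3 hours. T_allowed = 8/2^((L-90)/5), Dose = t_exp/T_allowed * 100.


T_allowed = 8 / 2^((94.8 - 90)/5) = 4.11246 hr
Dose = 1.3 / 4.11246 * 100 = 31.611 %


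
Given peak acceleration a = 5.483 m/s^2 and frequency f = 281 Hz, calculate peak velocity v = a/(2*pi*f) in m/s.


omega = 2*pi*f = 2*pi*281 = 1765.58 rad/s
v = a / omega = 5.483 / 1765.58 = 0.0031055 m/s


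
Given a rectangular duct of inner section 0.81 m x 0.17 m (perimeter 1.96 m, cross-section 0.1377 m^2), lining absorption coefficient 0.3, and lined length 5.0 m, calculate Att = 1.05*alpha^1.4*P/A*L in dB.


alpha^1.4 = 0.3^1.4 = 0.18534
Attenuation rate = 1.05 * alpha^1.4 * P / A
= 1.05 * 0.18534 * 1.96 / 0.1377 = 2.77001 dB/m
Total Att = 2.77001 * 5.0 = 13.85 dB


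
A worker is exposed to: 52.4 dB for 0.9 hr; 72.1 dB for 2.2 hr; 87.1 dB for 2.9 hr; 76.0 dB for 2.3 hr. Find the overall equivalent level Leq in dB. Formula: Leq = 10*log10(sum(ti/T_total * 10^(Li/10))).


T_total = 0.9 + 2.2 + 2.9 + 2.3 = 8.3 hr
(0.9/8.3) * 10^(52.4/10) = 18843.6
(2.2/8.3) * 10^(72.1/10) = 4.29877e+06
(2.9/8.3) * 10^(87.1/10) = 1.79193e+08
(2.3/8.3) * 10^(76.0/10) = 1.10319e+07
Sum = 18843.6 + 4.29877e+06 + 1.79193e+08 + 1.10319e+07 = 1.94543e+08
Leq = 10*log10(1.94543e+08) = 82.89 dB


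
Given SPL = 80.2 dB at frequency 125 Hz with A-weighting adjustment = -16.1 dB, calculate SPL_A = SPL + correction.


A-weighting table: 125 Hz -> -16.1 dB correction
SPL_A = SPL + correction = 80.2 + (-16.1) = 64.1 dBA


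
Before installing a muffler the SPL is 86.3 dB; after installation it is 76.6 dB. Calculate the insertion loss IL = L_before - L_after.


Insertion loss = SPL without muffler - SPL with muffler
IL = 86.3 - 76.6 = 9.7 dB


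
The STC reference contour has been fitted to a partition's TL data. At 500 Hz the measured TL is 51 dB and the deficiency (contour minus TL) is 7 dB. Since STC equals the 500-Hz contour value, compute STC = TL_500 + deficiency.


By ASTM E413, STC = value of the fitted reference contour at 500 Hz.
Contour value at 500 Hz = TL_500 + deficiency = 51 + 7 = 58
STC = 58


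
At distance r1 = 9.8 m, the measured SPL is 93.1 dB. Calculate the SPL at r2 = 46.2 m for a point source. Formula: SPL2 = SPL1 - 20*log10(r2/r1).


r2/r1 = 46.2/9.8 = 4.71429
Correction = 20*log10(4.71429) = 13.4683 dB
SPL2 = 93.1 - 13.4683 = 79.632 dB


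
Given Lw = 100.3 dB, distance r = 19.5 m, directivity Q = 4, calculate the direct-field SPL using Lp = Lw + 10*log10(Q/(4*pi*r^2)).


4*pi*r^2 = 4*pi*19.5^2 = 4778.36 m^2
Q / (4*pi*r^2) = 4 / 4778.36 = 0.000837107
Lp = 100.3 + 10*log10(0.000837107) = 69.528 dB


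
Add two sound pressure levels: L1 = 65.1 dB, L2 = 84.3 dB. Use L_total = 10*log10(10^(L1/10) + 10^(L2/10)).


10^(65.1/10) = 3.23594e+06
10^(84.3/10) = 2.69153e+08
Sum = 3.23594e+06 + 2.69153e+08 = 2.72389e+08
L_total = 10*log10(2.72389e+08) = 84.352 dB


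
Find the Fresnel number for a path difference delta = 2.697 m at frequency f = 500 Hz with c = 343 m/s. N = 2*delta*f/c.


N = 2*delta*f/c = 2*delta/lambda, where lambda = c/f
lambda = 343 / 500 = 0.686 m
N = 2 * 2.697 / 0.686 = 7.863
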